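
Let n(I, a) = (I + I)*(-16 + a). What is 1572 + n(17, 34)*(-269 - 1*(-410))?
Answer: 87864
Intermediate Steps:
n(I, a) = 2*I*(-16 + a) (n(I, a) = (2*I)*(-16 + a) = 2*I*(-16 + a))
1572 + n(17, 34)*(-269 - 1*(-410)) = 1572 + (2*17*(-16 + 34))*(-269 - 1*(-410)) = 1572 + (2*17*18)*(-269 + 410) = 1572 + 612*141 = 1572 + 86292 = 87864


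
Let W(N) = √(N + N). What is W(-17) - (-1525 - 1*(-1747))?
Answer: -222 + I*√34 ≈ -222.0 + 5.831*I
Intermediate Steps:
W(N) = √2*√N (W(N) = √(2*N) = √2*√N)
W(-17) - (-1525 - 1*(-1747)) = √2*√(-17) - (-1525 - 1*(-1747)) = √2*(I*√17) - (-1525 + 1747) = I*√34 - 1*222 = I*√34 - 222 = -222 + I*√34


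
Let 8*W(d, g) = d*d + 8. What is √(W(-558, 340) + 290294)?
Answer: 3*√146318/2 ≈ 573.77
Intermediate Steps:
W(d, g) = 1 + d²/8 (W(d, g) = (d*d + 8)/8 = (d² + 8)/8 = (8 + d²)/8 = 1 + d²/8)
√(W(-558, 340) + 290294) = √((1 + (⅛)*(-558)²) + 290294) = √((1 + (⅛)*311364) + 290294) = √((1 + 77841/2) + 290294) = √(77843/2 + 290294) = √(658431/2) = 3*√146318/2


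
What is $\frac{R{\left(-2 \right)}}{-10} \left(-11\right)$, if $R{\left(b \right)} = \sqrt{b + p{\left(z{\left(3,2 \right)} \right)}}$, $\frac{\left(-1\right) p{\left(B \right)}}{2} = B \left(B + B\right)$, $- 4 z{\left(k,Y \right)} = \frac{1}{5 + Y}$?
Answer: $\frac{11 i \sqrt{393}}{140} \approx 1.5576 i$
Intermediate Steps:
$z{\left(k,Y \right)} = - \frac{1}{4 \left(5 + Y\right)}$
$p{\left(B \right)} = - 4 B^{2}$ ($p{\left(B \right)} = - 2 B \left(B + B\right) = - 2 B 2 B = - 2 \cdot 2 B^{2} = - 4 B^{2}$)
$R{\left(b \right)} = \sqrt{- \frac{1}{196} + b}$ ($R{\left(b \right)} = \sqrt{b - 4 \left(- \frac{1}{20 + 4 \cdot 2}\right)^{2}} = \sqrt{b - 4 \left(- \frac{1}{20 + 8}\right)^{2}} = \sqrt{b - 4 \left(- \frac{1}{28}\right)^{2}} = \sqrt{b - \frac{1}{196}} = \sqrt{- \frac{1}{196} + b}$)
$\frac{R{\left(-2 \right)}}{-10} \left(-11\right) = \frac{\frac{1}{14} \sqrt{-1 + 196 \left(-2\right)}}{-10} \left(-11\right) = \frac{\sqrt{-1 - 392}}{14} \left(- \frac{1}{10}\right) \left(-11\right) = \frac{\sqrt{-393}}{14} \left(- \frac{1}{10}\right) \left(-11\right) = \frac{i \sqrt{393}}{14} \left(- \frac{1}{10}\right) \left(-11\right) = - \frac{i \sqrt{393}}{140} \left(-11\right) = \frac{11 i \sqrt{393}}{140}$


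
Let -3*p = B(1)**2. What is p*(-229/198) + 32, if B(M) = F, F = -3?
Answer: 2341/66 ≈ 35.470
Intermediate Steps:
B(M) = -3
p = -3 (p = -1/3*(-3)**2 = -1/3*9 = -3)
p*(-229/198) + 32 = -(-687)/198 + 32 = -3*(-229/198) + 32 = 229/66 + 32 = 2341/66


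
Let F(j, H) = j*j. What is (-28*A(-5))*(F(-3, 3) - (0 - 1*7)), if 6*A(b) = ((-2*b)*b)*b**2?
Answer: 280000/3 ≈ 93333.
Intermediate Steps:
F(j, H) = j**2
A(b) = -b**4/3 (A(b) = (((-2*b)*b)*b**2)/6 = ((-2*b**2)*b**2)/6 = (-2*b**4)/6 = -b**4/3)
(-28*A(-5))*(F(-3, 3) - (0 - 1*7)) = (-(-28)*(-5)**4/3)*((-3)**2 - (0 - 1*7)) = (-(-28)*625/3)*(9 - (0 - 7)) = (-28*(-625/3))*(9 - 1*(-7)) = 17500*(9 + 7)/3 = (17500/3)*16 = 280000/3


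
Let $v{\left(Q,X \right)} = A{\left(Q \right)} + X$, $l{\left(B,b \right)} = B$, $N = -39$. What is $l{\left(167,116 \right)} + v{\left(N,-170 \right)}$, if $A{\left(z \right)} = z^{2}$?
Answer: $1518$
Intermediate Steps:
$v{\left(Q,X \right)} = X + Q^{2}$ ($v{\left(Q,X \right)} = Q^{2} + X = X + Q^{2}$)
$l{\left(167,116 \right)} + v{\left(N,-170 \right)} = 167 - \left(170 - \left(-39\right)^{2}\right) = 167 + \left(-170 + 1521\right) = 167 + 1351 = 1518$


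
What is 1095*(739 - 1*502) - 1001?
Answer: 258514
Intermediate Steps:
1095*(739 - 1*502) - 1001 = 1095*(739 - 502) - 1001 = 1095*237 - 1001 = 259515 - 1001 = 258514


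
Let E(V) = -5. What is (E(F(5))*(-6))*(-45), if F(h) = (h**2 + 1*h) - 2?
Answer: -1350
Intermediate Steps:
F(h) = -2 + h + h**2 (F(h) = (h**2 + h) - 2 = (h + h**2) - 2 = -2 + h + h**2)
(E(F(5))*(-6))*(-45) = -5*(-6)*(-45) = 30*(-45) = -1350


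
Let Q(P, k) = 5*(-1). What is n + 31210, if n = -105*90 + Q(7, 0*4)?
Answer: 21755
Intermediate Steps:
Q(P, k) = -5
n = -9455 (n = -105*90 - 5 = -9450 - 5 = -9455)
n + 31210 = -9455 + 31210 = 21755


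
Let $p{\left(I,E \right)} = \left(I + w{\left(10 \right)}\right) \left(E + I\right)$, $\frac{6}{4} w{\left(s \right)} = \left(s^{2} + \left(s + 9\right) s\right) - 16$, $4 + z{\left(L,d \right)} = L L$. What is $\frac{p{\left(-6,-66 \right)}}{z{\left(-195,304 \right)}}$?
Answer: $- \frac{12720}{38021} \approx -0.33455$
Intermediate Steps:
$z{\left(L,d \right)} = -4 + L^{2}$ ($z{\left(L,d \right)} = -4 + L L = -4 + L^{2}$)
$w{\left(s \right)} = - \frac{32}{3} + \frac{2 s^{2}}{3} + \frac{2 s \left(9 + s\right)}{3}$ ($w{\left(s \right)} = \frac{2 \left(\left(s^{2} + \left(s + 9\right) s\right) - 16\right)}{3} = \frac{2 \left(\left(s^{2} + \left(9 + s\right) s\right) - 16\right)}{3} = \frac{2 \left(\left(s^{2} + s \left(9 + s\right)\right) - 16\right)}{3} = \frac{2 \left(-16 + s^{2} + s \left(9 + s\right)\right)}{3} = - \frac{32}{3} + \frac{2 s^{2}}{3} + \frac{2 s \left(9 + s\right)}{3}$)
$p{\left(I,E \right)} = \left(\frac{548}{3} + I\right) \left(E + I\right)$ ($p{\left(I,E \right)} = \left(I + \left(- \frac{32}{3} + 6 \cdot 10 + \frac{4 \cdot 10^{2}}{3}\right)\right) \left(E + I\right) = \left(I + \left(- \frac{32}{3} + 60 + \frac{4}{3} \cdot 100\right)\right) \left(E + I\right) = \left(I + \left(- \frac{32}{3} + 60 + \frac{400}{3}\right)\right) \left(E + I\right) = \left(I + \frac{548}{3}\right) \left(E + I\right) = \left(\frac{548}{3} + I\right) \left(E + I\right)$)
$\frac{p{\left(-6,-66 \right)}}{z{\left(-195,304 \right)}} = \frac{\left(-6\right)^{2} + \frac{548}{3} \left(-66\right) + \frac{548}{3} \left(-6\right) - -396}{-4 + \left(-195\right)^{2}} = \frac{36 - 12056 - 1096 + 396}{-4 + 38025} = - \frac{12720}{38021}$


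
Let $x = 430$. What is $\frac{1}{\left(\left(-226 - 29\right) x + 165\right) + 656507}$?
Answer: $\frac{1}{547022} \approx 1.8281 \cdot 10^{-6}$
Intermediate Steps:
$\frac{1}{\left(\left(-226 - 29\right) x + 165\right) + 656507} = \frac{1}{\left(\left(-226 - 29\right) 430 + 165\right) + 656507} = \frac{1}{\left(\left(-255\right) 430 + 165\right) + 656507} = \frac{1}{\left(-109650 + 165\right) + 656507} = \frac{1}{-109485 + 656507} = \frac{1}{547022}$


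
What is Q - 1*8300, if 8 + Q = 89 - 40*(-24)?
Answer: -7259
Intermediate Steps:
Q = 1041 (Q = -8 + (89 - 40*(-24)) = -8 + (89 + 960) = -8 + 1049 = 1041)
Q - 1*8300 = 1041 - 1*8300 = 1041 - 8300 = -7259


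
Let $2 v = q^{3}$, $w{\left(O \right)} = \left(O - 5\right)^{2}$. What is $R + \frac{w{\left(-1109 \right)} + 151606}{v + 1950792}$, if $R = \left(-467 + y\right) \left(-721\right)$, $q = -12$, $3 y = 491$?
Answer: $\frac{213228572981}{974964} \approx 2.187 \cdot 10^{5}$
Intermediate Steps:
$y = \frac{491}{3}$ ($y = \frac{1}{3} \cdot 491 = \frac{491}{3} \approx 163.67$)
$w{\left(O \right)} = \left(-5 + O\right)^{2}$
$v = -864$ ($v = \frac{\left(-12\right)^{3}}{2} = \frac{1}{2} \left(-1728\right) = -864$)
$R = \frac{656110}{3}$ ($R = \left(-467 + \frac{491}{3}\right) \left(-721\right) = \left(- \frac{910}{3}\right) \left(-721\right) = \frac{656110}{3} \approx 2.187 \cdot 10^{5}$)
$R + \frac{w{\left(-1109 \right)} + 151606}{v + 1950792} = \frac{656110}{3} + \frac{\left(-5 - 1109\right)^{2} + 151606}{-864 + 1950792} = \frac{656110}{3} + \frac{\left(-1114\right)^{2} + 151606}{1949928} = \frac{656110}{3} + \left(1240996 + 151606\right) \frac{1}{1949928} = \frac{656110}{3} + 1392602 \cdot \frac{1}{1949928} = \frac{656110}{3} + \frac{696301}{974964} = \frac{213228572981}{974964}$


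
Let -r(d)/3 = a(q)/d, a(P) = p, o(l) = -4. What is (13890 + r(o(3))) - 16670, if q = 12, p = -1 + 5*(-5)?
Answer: -5599/2 ≈ -2799.5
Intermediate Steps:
p = -26 (p = -1 - 25 = -26)
a(P) = -26
r(d) = 78/d (r(d) = -(-78)/d = 78/d)
(13890 + r(o(3))) - 16670 = (13890 + 78/(-4)) - 16670 = (13890 + 78*(-1/4)) - 16670 = (13890 - 39/2) - 16670 = 27741/2 - 16670 = -5599/2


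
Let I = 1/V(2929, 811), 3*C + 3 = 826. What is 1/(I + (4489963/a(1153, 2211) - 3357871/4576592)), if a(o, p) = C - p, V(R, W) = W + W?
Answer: -10782244805360/25005432865097709 ≈ -0.00043120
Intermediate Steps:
C = 823/3 (C = -1 + (⅓)*826 = -1 + 826/3 = 823/3 ≈ 274.33)
V(R, W) = 2*W
a(o, p) = 823/3 - p
I = 1/1622 (I = 1/(2*811) = 1/1622 ≈ 0.00061652)
1/(I + (4489963/a(1153, 2211) - 3357871/4576592)) = 1/(1/1622 + (4489963/(823/3 - 1*2211) - 3357871/4576592)) = 1/(1/1622 + (4489963/(823/3 - 2211) - 3357871*1/4576592)) = 1/(1/1622 + (4489963/(-5810/3) - 3357871/4576592)) = 1/(1/1622 + (4489963*(-3/5810) - 3357871/4576592)) = 1/(1/1622 + (-13469889/5810 - 3357871/4576592)) = 1/(1/1622 - 30832847734399/13294999760) = 1/(-25005432865097709/10782244805360) = -10782244805360/25005432865097709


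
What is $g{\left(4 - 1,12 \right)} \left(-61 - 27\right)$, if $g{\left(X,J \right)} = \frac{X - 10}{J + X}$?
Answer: $\frac{616}{15} \approx 41.067$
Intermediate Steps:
$g{\left(X,J \right)} = \frac{-10 + X}{J + X}$
$g{\left(4 - 1,12 \right)} \left(-61 - 27\right) = \frac{-10 + \left(4 - 1\right)}{12 + \left(4 - 1\right)} \left(-61 - 27\right) = \frac{-10 + 3}{12 + 3} \left(-88\right) = \frac{1}{15} \left(-7\right) \left(-88\right) = \left(- \frac{7}{15}\right) \left(-88\right) = \frac{616}{15}$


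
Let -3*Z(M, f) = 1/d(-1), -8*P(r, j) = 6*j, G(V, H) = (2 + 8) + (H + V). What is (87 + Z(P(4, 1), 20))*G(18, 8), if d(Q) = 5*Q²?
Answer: 15648/5 ≈ 3129.6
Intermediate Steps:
G(V, H) = 10 + H + V (G(V, H) = 10 + (H + V) = 10 + H + V)
P(r, j) = -3*j/4
Z(M, f) = -1/15 (Z(M, f) = -1/(3*(5*(-1)²)) = -1/(3*(5*1)) = -⅓/5 = -⅓*⅕ = -1/15)
(87 + Z(P(4, 1), 20))*G(18, 8) = (87 - 1/15)*(10 + 8 + 18) = (1304/15)*36 = 15648/5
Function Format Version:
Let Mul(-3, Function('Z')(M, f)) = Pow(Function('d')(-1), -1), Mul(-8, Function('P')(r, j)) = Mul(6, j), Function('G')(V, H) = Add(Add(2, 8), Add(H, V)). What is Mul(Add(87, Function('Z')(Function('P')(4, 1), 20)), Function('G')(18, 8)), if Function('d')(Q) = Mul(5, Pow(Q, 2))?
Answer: Rational(15648, 5) ≈ 3129.6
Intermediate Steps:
Function('G')(V, H) = Add(10, H, V) (Function('G')(V, H) = Add(10, Add(H, V)) = Add(10, H, V))
Function('P')(r, j) = Mul(Rational(-3, 4), j) (Function('P')(r, j) = Mul(Rational(-1, 8), Mul(6, j)) = Mul(Rational(-3, 4), j))
Function('Z')(M, f) = Rational(-1, 15) (Function('Z')(M, f) = Mul(Rational(-1, 3), Pow(Mul(5, Pow(-1, 2)), -1)) = Mul(Rational(-1, 3), Pow(Mul(5, 1), -1)) = Mul(Rational(-1, 3), Pow(5, -1)) = Mul(Rational(-1, 3), Rational(1, 5)) = Rational(-1, 15))
Mul(Add(87, Function('Z')(Function('P')(4, 1), 20)), Function('G')(18, 8)) = Mul(Add(87, Rational(-1, 15)), Add(10, 8, 18)) = Mul(Rational(1304, 15), 36) = Rational(15648, 5)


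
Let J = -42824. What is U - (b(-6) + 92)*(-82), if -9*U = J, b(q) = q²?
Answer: 137288/9 ≈ 15254.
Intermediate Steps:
U = 42824/9 (U = -⅑*(-42824) = 42824/9 ≈ 4758.2)
U - (b(-6) + 92)*(-82) = 42824/9 - ((-6)² + 92)*(-82) = 42824/9 - (36 + 92)*(-82) = 42824/9 - 128*(-82) = 42824/9 - 1*(-10496) = 42824/9 + 10496 = 137288/9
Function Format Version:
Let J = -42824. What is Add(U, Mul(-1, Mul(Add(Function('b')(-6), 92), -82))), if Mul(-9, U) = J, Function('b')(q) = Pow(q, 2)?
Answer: Rational(137288, 9) ≈ 15254.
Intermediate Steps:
U = Rational(42824, 9) (U = Mul(Rational(-1, 9), -42824) = Rational(42824, 9) ≈ 4758.2)
Add(U, Mul(-1, Mul(Add(Function('b')(-6), 92), -82))) = Add(Rational(42824, 9), Mul(-1, Mul(Add(Pow(-6, 2), 92), -82))) = Add(Rational(42824, 9), Mul(-1, Mul(Add(36, 92), -82))) = Add(Rational(42824, 9), Mul(-1, Mul(128, -82))) = Add(Rational(42824, 9), Mul(-1, -10496)) = Add(Rational(42824, 9), 10496) = Rational(137288, 9)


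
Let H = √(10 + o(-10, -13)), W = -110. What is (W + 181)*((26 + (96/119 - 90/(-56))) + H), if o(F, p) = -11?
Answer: 960275/476 + 71*I ≈ 2017.4 + 71.0*I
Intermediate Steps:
H = I (H = √(10 - 11) = √(-1) = I ≈ 1.0*I)
(W + 181)*((26 + (96/119 - 90/(-56))) + H) = (-110 + 181)*((26 + (96/119 - 90/(-56))) + I) = 71*((26 + (96*(1/119) - 90*(-1/56))) + I) = 71*((26 + (96/119 + 45/28)) + I) = 71*((26 + 1149/476) + I) = 71*(13525/476 + I) = 960275/476 + 71*I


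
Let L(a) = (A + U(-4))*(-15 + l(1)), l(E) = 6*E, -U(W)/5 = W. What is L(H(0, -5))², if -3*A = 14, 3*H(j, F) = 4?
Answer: 19044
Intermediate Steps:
U(W) = -5*W
H(j, F) = 4/3 (H(j, F) = (⅓)*4 = 4/3)
A = -14/3 (A = -⅓*14 = -14/3 ≈ -4.6667)
L(a) = -138 (L(a) = (-14/3 - 5*(-4))*(-15 + 6*1) = (-14/3 + 20)*(-15 + 6) = (46/3)*(-9) = -138)
L(H(0, -5))² = (-138)² = 19044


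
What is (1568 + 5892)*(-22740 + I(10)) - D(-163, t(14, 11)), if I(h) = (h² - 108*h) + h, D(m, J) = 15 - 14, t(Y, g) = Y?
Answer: -176876601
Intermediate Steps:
D(m, J) = 1
I(h) = h² - 107*h
(1568 + 5892)*(-22740 + I(10)) - D(-163, t(14, 11)) = (1568 + 5892)*(-22740 + 10*(-107 + 10)) - 1*1 = 7460*(-22740 + 10*(-97)) - 1 = 7460*(-22740 - 970) - 1 = 7460*(-23710) - 1 = -176876600 - 1 = -176876601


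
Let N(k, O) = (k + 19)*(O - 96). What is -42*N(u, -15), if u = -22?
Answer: -13986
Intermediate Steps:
N(k, O) = (-96 + O)*(19 + k) (N(k, O) = (19 + k)*(-96 + O) = (-96 + O)*(19 + k))
-42*N(u, -15) = -42*(-1824 - 96*(-22) + 19*(-15) - 15*(-22)) = -42*(-1824 + 2112 - 285 + 330) = -42*333 = -13986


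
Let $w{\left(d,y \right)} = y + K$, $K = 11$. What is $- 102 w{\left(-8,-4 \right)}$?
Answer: $-714$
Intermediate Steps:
$w{\left(d,y \right)} = 11 + y$ ($w{\left(d,y \right)} = y + 11 = 11 + y$)
$- 102 w{\left(-8,-4 \right)} = - 102 \left(11 - 4\right) = \left(-102\right) 7 = -714$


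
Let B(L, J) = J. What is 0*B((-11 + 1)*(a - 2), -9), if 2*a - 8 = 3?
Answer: 0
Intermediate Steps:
a = 11/2 (a = 4 + (½)*3 = 4 + 3/2 = 11/2 ≈ 5.5000)
0*B((-11 + 1)*(a - 2), -9) = 0*(-9) = 0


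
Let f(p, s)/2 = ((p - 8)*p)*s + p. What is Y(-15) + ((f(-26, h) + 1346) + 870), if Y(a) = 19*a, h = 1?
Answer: 3647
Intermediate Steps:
f(p, s) = 2*p + 2*p*s*(-8 + p) (f(p, s) = 2*(((p - 8)*p)*s + p) = 2*(((-8 + p)*p)*s + p) = 2*((p*(-8 + p))*s + p) = 2*(p*s*(-8 + p) + p) = 2*(p + p*s*(-8 + p)) = 2*p + 2*p*s*(-8 + p))
Y(-15) + ((f(-26, h) + 1346) + 870) = 19*(-15) + ((2*(-26)*(1 - 8*1 - 26*1) + 1346) + 870) = -285 + ((2*(-26)*(1 - 8 - 26) + 1346) + 870) = -285 + ((2*(-26)*(-33) + 1346) + 870) = -285 + ((1716 + 1346) + 870) = -285 + (3062 + 870) = -285 + 3932 = 3647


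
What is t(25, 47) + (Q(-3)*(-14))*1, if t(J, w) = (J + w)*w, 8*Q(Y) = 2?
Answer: 6761/2 ≈ 3380.5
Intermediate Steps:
Q(Y) = 1/4 (Q(Y) = (1/8)*2 = 1/4)
t(J, w) = w*(J + w)
t(25, 47) + (Q(-3)*(-14))*1 = 47*(25 + 47) + ((1/4)*(-14))*1 = 47*72 - 7/2*1 = 3384 - 7/2 = 6761/2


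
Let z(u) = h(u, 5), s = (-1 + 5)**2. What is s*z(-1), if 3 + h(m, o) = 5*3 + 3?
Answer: 240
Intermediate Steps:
h(m, o) = 15 (h(m, o) = -3 + (5*3 + 3) = -3 + (15 + 3) = -3 + 18 = 15)
s = 16 (s = 4**2 = 16)
z(u) = 15
s*z(-1) = 16*15 = 240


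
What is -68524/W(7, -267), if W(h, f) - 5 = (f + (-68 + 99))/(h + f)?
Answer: -1113515/96 ≈ -11599.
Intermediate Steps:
W(h, f) = 5 + (31 + f)/(f + h) (W(h, f) = 5 + (f + (-68 + 99))/(h + f) = 5 + (f + 31)/(f + h) = 5 + (31 + f)/(f + h))
-68524/W(7, -267) = -68524*(-267 + 7)/(31 + 5*7 + 6*(-267)) = -68524*(-260/(31 + 35 - 1602)) = -68524/((-1/260*(-1536))) = -68524/384/65 = -68524*65/384 = -1113515/96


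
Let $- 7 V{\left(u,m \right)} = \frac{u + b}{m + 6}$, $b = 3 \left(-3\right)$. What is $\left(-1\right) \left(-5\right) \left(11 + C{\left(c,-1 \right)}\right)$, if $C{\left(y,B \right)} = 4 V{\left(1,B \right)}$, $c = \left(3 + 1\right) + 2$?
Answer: $\frac{417}{7} \approx 59.571$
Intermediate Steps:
$b = -9$
$V{\left(u,m \right)} = - \frac{-9 + u}{7 \left(6 + m\right)}$ ($V{\left(u,m \right)} = - \frac{\left(u - 9\right) \frac{1}{m + 6}}{7} = - \frac{\left(-9 + u\right) \frac{1}{6 + m}}{7} = - \frac{\frac{1}{6 + m} \left(-9 + u\right)}{7} = - \frac{-9 + u}{7 \left(6 + m\right)}$)
$c = 6$ ($c = 4 + 2 = 6$)
$C{\left(y,B \right)} = \frac{32}{7 \left(6 + B\right)}$ ($C{\left(y,B \right)} = 4 \frac{9 - 1}{7 \left(6 + B\right)} = 4 \cdot \frac{1}{7} \frac{1}{6 + B} 8 = 4 \frac{8}{7 \left(6 + B\right)} = \frac{32}{7 \left(6 + B\right)}$)
$\left(-1\right) \left(-5\right) \left(11 + C{\left(c,-1 \right)}\right) = \left(-1\right) \left(-5\right) \left(11 + \frac{32}{7 \left(6 - 1\right)}\right) = 5 \left(11 + \frac{32}{7 \cdot 5}\right) = 5 \left(11 + \frac{32}{7} \cdot \frac{1}{5}\right) = 5 \left(11 + \frac{32}{35}\right) = 5 \cdot \frac{417}{35} = \frac{417}{7}$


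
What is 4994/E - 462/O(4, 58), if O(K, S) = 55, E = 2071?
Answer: -62012/10355 ≈ -5.9886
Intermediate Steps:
4994/E - 462/O(4, 58) = 4994/2071 - 462/55 = 4994*(1/2071) - 462*1/55 = 4994/2071 - 42/5 = -62012/10355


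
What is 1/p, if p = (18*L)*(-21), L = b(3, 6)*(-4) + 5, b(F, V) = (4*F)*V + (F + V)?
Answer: 1/120582 ≈ 8.2931e-6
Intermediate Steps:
b(F, V) = F + V + 4*F*V (b(F, V) = 4*F*V + (F + V) = F + V + 4*F*V)
L = -319 (L = (3 + 6 + 4*3*6)*(-4) + 5 = (3 + 6 + 72)*(-4) + 5 = 81*(-4) + 5 = -324 + 5 = -319)
p = 120582 (p = (18*(-319))*(-21) = -5742*(-21) = 120582)
1/p = 1/120582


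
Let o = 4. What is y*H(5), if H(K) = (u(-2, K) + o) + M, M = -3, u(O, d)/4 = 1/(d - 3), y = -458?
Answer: -1374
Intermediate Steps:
u(O, d) = 4/(-3 + d) (u(O, d) = 4/(d - 3) = 4/(-3 + d))
H(K) = 1 + 4/(-3 + K) (H(K) = (4/(-3 + K) + 4) - 3 = (4 + 4/(-3 + K)) - 3 = 1 + 4/(-3 + K))
y*H(5) = -458*(1 + 5)/(-3 + 5) = -458*6/2 = -229*6 = -458*3 = -1374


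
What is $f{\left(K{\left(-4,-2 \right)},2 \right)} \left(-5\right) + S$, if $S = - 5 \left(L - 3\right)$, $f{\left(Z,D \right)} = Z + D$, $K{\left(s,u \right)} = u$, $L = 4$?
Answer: $-5$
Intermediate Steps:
$f{\left(Z,D \right)} = D + Z$
$S = -5$ ($S = - 5 \left(4 - 3\right) = \left(-5\right) 1 = -5$)
$f{\left(K{\left(-4,-2 \right)},2 \right)} \left(-5\right) + S = \left(2 - 2\right) \left(-5\right) - 5 = 0 \left(-5\right) - 5 = 0 - 5 = -5$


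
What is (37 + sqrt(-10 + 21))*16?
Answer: 592 + 16*sqrt(11) ≈ 645.07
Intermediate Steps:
(37 + sqrt(-10 + 21))*16 = (37 + sqrt(11))*16 = 592 + 16*sqrt(11)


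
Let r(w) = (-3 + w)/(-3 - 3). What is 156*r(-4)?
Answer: 182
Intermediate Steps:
r(w) = ½ - w/6 (r(w) = (-3 + w)/(-6) = (-3 + w)*(-⅙) = ½ - w/6)
156*r(-4) = 156*(½ - ⅙*(-4)) = 156*(½ + ⅔) = 156*(7/6) = 182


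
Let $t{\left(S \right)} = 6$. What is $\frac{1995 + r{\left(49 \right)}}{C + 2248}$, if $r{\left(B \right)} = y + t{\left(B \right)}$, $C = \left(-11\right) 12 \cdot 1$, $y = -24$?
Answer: $\frac{1977}{2116} \approx 0.93431$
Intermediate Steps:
$C = -132$ ($C = \left(-132\right) 1 = -132$)
$r{\left(B \right)} = -18$ ($r{\left(B \right)} = -24 + 6 = -18$)
$\frac{1995 + r{\left(49 \right)}}{C + 2248} = \frac{1995 - 18}{-132 + 2248} = \frac{1977}{2116}$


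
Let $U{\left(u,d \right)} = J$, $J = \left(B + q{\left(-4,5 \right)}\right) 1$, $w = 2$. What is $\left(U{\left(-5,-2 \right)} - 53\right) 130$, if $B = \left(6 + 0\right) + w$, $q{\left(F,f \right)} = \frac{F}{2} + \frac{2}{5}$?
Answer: $-6058$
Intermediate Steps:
$q{\left(F,f \right)} = \frac{2}{5} + \frac{F}{2}$ ($q{\left(F,f \right)} = F \frac{1}{2} + 2 \cdot \frac{1}{5} = \frac{F}{2} + \frac{2}{5} = \frac{2}{5} + \frac{F}{2}$)
$B = 8$ ($B = \left(6 + 0\right) + 2 = 6 + 2 = 8$)
$J = \frac{32}{5}$ ($J = \left(8 + \left(\frac{2}{5} + \frac{1}{2} \left(-4\right)\right)\right) 1 = \left(8 + \left(\frac{2}{5} - 2\right)\right) 1 = \left(8 - \frac{8}{5}\right) 1 = \frac{32}{5} \cdot 1 = \frac{32}{5} \approx 6.4$)
$U{\left(u,d \right)} = \frac{32}{5}$
$\left(U{\left(-5,-2 \right)} - 53\right) 130 = \left(\frac{32}{5} - 53\right) 130 = \left(- \frac{233}{5}\right) 130 = -6058$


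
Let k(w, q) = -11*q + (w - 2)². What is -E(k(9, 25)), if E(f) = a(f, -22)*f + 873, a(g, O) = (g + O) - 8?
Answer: -58729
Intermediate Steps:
a(g, O) = -8 + O + g (a(g, O) = (O + g) - 8 = -8 + O + g)
k(w, q) = (-2 + w)² - 11*q (k(w, q) = -11*q + (-2 + w)² = (-2 + w)² - 11*q)
E(f) = 873 + f*(-30 + f) (E(f) = (-8 - 22 + f)*f + 873 = (-30 + f)*f + 873 = f*(-30 + f) + 873 = 873 + f*(-30 + f))
-E(k(9, 25)) = -(873 + ((-2 + 9)² - 11*25)*(-30 + ((-2 + 9)² - 11*25))) = -(873 + (7² - 275)*(-30 + (7² - 275))) = -(873 + (49 - 275)*(-30 + (49 - 275))) = -(873 - 226*(-30 - 226)) = -(873 - 226*(-256)) = -(873 + 57856) = -1*58729 = -58729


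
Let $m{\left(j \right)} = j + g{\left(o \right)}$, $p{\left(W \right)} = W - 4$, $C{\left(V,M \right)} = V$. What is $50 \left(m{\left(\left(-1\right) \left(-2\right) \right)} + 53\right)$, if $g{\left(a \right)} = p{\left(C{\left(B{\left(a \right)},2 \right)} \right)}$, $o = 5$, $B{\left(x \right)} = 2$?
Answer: $2650$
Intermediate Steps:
$p{\left(W \right)} = -4 + W$
$g{\left(a \right)} = -2$ ($g{\left(a \right)} = -4 + 2 = -2$)
$m{\left(j \right)} = -2 + j$ ($m{\left(j \right)} = j - 2 = -2 + j$)
$50 \left(m{\left(\left(-1\right) \left(-2\right) \right)} + 53\right) = 50 \left(\left(-2 - -2\right) + 53\right) = 50 \left(\left(-2 + 2\right) + 53\right) = 50 \left(0 + 53\right) = 50 \cdot 53 = 2650$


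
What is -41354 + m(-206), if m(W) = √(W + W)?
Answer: -41354 + 2*I*√103 ≈ -41354.0 + 20.298*I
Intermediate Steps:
m(W) = √2*√W (m(W) = √(2*W) = √2*√W)
-41354 + m(-206) = -41354 + √2*√(-206) = -41354 + √2*(I*√206) = -41354 + 2*I*√103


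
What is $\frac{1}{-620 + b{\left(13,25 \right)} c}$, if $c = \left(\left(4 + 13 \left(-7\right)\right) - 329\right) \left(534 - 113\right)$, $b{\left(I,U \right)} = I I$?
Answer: $- \frac{1}{29598604} \approx -3.3785 \cdot 10^{-8}$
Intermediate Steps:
$b{\left(I,U \right)} = I^{2}$
$c = -175136$ ($c = \left(\left(4 - 91\right) - 329\right) 421 = \left(-87 - 329\right) 421 = \left(-416\right) 421 = -175136$)
$\frac{1}{-620 + b{\left(13,25 \right)} c} = \frac{1}{-620 + 13^{2} \left(-175136\right)} = \frac{1}{-620 + 169 \left(-175136\right)} = \frac{1}{-620 - 29597984} = \frac{1}{-29598604} = - \frac{1}{29598604}$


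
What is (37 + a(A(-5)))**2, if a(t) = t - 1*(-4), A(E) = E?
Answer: 1296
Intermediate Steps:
a(t) = 4 + t (a(t) = t + 4 = 4 + t)
(37 + a(A(-5)))**2 = (37 + (4 - 5))**2 = (37 - 1)**2 = 36**2 = 1296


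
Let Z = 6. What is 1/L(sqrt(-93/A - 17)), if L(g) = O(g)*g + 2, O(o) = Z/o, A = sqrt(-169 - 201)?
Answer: 1/8 ≈ 0.12500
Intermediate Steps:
A = I*sqrt(370) (A = sqrt(-370) = I*sqrt(370) ≈ 19.235*I)
O(o) = 6/o
L(g) = 8 (L(g) = (6/g)*g + 2 = 6 + 2 = 8)
1/L(sqrt(-93/A - 17)) = 1/8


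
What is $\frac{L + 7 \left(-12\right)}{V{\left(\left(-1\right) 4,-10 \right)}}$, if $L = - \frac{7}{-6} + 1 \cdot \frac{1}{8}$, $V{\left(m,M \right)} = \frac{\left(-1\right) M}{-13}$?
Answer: $\frac{5161}{48} \approx 107.52$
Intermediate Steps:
$V{\left(m,M \right)} = \frac{M}{13}$ ($V{\left(m,M \right)} = - M \left(- \frac{1}{13}\right) = \frac{M}{13}$)
$L = \frac{31}{24}$ ($L = \left(-7\right) \left(- \frac{1}{6}\right) + 1 \cdot \frac{1}{8} = \frac{7}{6} + \frac{1}{8} = \frac{31}{24} \approx 1.2917$)
$\frac{L + 7 \left(-12\right)}{V{\left(\left(-1\right) 4,-10 \right)}} = \frac{\frac{31}{24} + 7 \left(-12\right)}{\frac{1}{13} \left(-10\right)} = \frac{\frac{31}{24} - 84}{- \frac{10}{13}} = \left(- \frac{1985}{24}\right) \left(- \frac{13}{10}\right) = \frac{5161}{48}$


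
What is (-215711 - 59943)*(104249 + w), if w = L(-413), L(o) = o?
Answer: -28622808744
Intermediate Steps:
w = -413
(-215711 - 59943)*(104249 + w) = (-215711 - 59943)*(104249 - 413) = -275654*103836 = -28622808744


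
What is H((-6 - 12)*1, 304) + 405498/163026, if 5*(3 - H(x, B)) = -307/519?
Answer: 131748539/23502915 ≈ 5.6056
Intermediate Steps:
H(x, B) = 8092/2595 (H(x, B) = 3 - (-307)/(5*519) = 3 - ⅕*(-307/519) = 3 + 307/2595 = 8092/2595)
H((-6 - 12)*1, 304) + 405498/163026 = 8092/2595 + 405498/163026 = 8092/2595 + 405498*(1/163026) = 8092/2595 + 67583/27171 = 131748539/23502915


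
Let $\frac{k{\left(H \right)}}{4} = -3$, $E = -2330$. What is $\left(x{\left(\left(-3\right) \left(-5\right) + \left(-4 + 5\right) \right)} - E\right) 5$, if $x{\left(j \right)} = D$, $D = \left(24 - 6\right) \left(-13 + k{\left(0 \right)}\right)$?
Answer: $9400$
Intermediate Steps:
$k{\left(H \right)} = -12$ ($k{\left(H \right)} = 4 \left(-3\right) = -12$)
$D = -450$ ($D = \left(24 - 6\right) \left(-13 - 12\right) = 18 \left(-25\right) = -450$)
$x{\left(j \right)} = -450$
$\left(x{\left(\left(-3\right) \left(-5\right) + \left(-4 + 5\right) \right)} - E\right) 5 = \left(-450 - -2330\right) 5 = \left(-450 + 2330\right) 5 = 1880 \cdot 5 = 9400$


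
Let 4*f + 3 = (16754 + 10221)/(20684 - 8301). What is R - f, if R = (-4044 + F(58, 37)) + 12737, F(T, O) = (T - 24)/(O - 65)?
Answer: 107632926/12383 ≈ 8692.0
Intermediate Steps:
f = -5087/24766 (f = -¾ + ((16754 + 10221)/(20684 - 8301))/4 = -¾ + (26975/12383)/4 = -¾ + (26975*(1/12383))/4 = -¾ + (¼)*(26975/12383) = -¾ + 26975/49532 = -5087/24766 ≈ -0.20540)
F(T, O) = (-24 + T)/(-65 + O)
R = 121685/14 (R = (-4044 + (-24 + 58)/(-65 + 37)) + 12737 = (-4044 + 34/(-28)) + 12737 = (-4044 - 1/28*34) + 12737 = (-4044 - 17/14) + 12737 = -56633/14 + 12737 = 121685/14 ≈ 8691.8)
R - f = 121685/14 - 1*(-5087/24766) = 121685/14 + 5087/24766 = 107632926/12383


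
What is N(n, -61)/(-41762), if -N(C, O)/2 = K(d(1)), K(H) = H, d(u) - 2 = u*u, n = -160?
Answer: 3/20881 ≈ 0.00014367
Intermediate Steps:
d(u) = 2 + u² (d(u) = 2 + u*u = 2 + u²)
N(C, O) = -6 (N(C, O) = -2*(2 + 1²) = -2*(2 + 1) = -2*3 = -6)
N(n, -61)/(-41762) = -6/(-41762) = -6*(-1/41762) = 3/20881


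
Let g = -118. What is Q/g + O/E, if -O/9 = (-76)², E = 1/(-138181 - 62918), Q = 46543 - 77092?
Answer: 1233563819637/118 ≈ 1.0454e+10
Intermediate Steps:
Q = -30549
E = -1/201099 (E = 1/(-201099) = -1/201099 ≈ -4.9727e-6)
O = -51984 (O = -9*(-76)² = -9*5776 = -51984)
Q/g + O/E = -30549/(-118) - 51984/(-1/201099) = -30549*(-1/118) - 51984*(-201099) = 30549/118 + 10453930416 = 1233563819637/118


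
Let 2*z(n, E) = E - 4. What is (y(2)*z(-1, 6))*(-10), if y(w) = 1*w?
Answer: -20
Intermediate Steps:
z(n, E) = -2 + E/2 (z(n, E) = (E - 4)/2 = (-4 + E)/2 = -2 + E/2)
y(w) = w
(y(2)*z(-1, 6))*(-10) = (2*(-2 + (½)*6))*(-10) = (2*(-2 + 3))*(-10) = (2*1)*(-10) = 2*(-10) = -20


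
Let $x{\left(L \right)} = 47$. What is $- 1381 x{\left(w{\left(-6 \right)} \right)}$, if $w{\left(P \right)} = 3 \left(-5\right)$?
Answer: $-64907$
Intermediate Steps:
$w{\left(P \right)} = -15$
$- 1381 x{\left(w{\left(-6 \right)} \right)} = \left(-1381\right) 47 = -64907$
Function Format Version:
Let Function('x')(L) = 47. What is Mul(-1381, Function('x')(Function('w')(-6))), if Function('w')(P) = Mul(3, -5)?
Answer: -64907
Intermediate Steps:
Function('w')(P) = -15
Mul(-1381, Function('x')(Function('w')(-6))) = Mul(-1381, 47) = -64907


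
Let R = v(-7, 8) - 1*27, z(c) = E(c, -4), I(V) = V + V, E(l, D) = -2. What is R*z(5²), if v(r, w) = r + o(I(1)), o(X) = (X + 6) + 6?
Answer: 40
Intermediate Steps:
I(V) = 2*V
o(X) = 12 + X (o(X) = (6 + X) + 6 = 12 + X)
z(c) = -2
v(r, w) = 14 + r (v(r, w) = r + (12 + 2*1) = r + (12 + 2) = r + 14 = 14 + r)
R = -20 (R = (14 - 7) - 1*27 = 7 - 27 = -20)
R*z(5²) = -20*(-2) = 40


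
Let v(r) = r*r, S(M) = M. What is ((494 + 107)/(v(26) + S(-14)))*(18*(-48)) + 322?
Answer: -153050/331 ≈ -462.39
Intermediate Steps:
v(r) = r²
((494 + 107)/(v(26) + S(-14)))*(18*(-48)) + 322 = ((494 + 107)/(26² - 14))*(18*(-48)) + 322 = (601/(676 - 14))*(-864) + 322 = (601/662)*(-864) + 322 = -259632/331 + 322 = -153050/331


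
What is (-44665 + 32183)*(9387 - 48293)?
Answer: 485624692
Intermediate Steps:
(-44665 + 32183)*(9387 - 48293) = -12482*(-38906) = 485624692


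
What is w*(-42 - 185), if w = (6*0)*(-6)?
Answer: 0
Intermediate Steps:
w = 0 (w = 0*(-6) = 0)
w*(-42 - 185) = 0*(-42 - 185) = 0*(-227) = 0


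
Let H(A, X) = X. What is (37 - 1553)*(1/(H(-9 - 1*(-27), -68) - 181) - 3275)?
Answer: 1236261616/249 ≈ 4.9649e+6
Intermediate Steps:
(37 - 1553)*(1/(H(-9 - 1*(-27), -68) - 181) - 3275) = (37 - 1553)*(1/(-68 - 181) - 3275) = -1516*(1/(-249) - 3275) = -1516*(-1/249 - 3275) = -1516*(-815476/249) = 1236261616/249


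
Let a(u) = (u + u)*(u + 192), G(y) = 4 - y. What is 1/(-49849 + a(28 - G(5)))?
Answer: -1/37031 ≈ -2.7004e-5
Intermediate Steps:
a(u) = 2*u*(192 + u) (a(u) = (2*u)*(192 + u) = 2*u*(192 + u))
1/(-49849 + a(28 - G(5))) = 1/(-49849 + 2*(28 - (4 - 1*5))*(192 + (28 - (4 - 1*5)))) = 1/(-49849 + 2*(28 - (4 - 5))*(192 + (28 - (4 - 5)))) = 1/(-49849 + 2*(28 - 1*(-1))*(192 + (28 - 1*(-1)))) = 1/(-49849 + 2*(28 + 1)*(192 + (28 + 1))) = 1/(-49849 + 2*29*(192 + 29)) = 1/(-49849 + 2*29*221) = 1/(-49849 + 12818) = 1/(-37031) = -1/37031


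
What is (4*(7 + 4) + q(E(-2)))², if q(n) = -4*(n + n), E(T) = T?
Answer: 3600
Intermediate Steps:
q(n) = -8*n
(4*(7 + 4) + q(E(-2)))² = (4*(7 + 4) - 8*(-2))² = (4*11 + 16)² = (44 + 16)² = 60² = 3600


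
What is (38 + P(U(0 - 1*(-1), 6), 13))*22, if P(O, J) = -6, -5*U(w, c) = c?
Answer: 704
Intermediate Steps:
U(w, c) = -c/5
(38 + P(U(0 - 1*(-1), 6), 13))*22 = (38 - 6)*22 = 32*22 = 704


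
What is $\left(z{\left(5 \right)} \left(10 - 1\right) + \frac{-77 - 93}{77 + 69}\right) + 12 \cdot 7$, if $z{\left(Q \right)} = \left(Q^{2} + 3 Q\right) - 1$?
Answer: $\frac{31670}{73} \approx 433.84$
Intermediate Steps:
$z{\left(Q \right)} = -1 + Q^{2} + 3 Q$
$\left(z{\left(5 \right)} \left(10 - 1\right) + \frac{-77 - 93}{77 + 69}\right) + 12 \cdot 7 = \left(\left(-1 + 5^{2} + 3 \cdot 5\right) \left(10 - 1\right) + \frac{-77 - 93}{77 + 69}\right) + 12 \cdot 7 = \left(\left(-1 + 25 + 15\right) 9 - \frac{170}{146}\right) + 84 = \left(39 \cdot 9 - \frac{85}{73}\right) + 84 = \left(351 - \frac{85}{73}\right) + 84 = \frac{25538}{73} + 84 = \frac{31670}{73}$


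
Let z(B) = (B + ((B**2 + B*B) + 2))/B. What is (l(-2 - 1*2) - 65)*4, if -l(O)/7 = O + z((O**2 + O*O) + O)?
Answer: -1746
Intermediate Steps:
z(B) = (2 + B + 2*B**2)/B (z(B) = (B + ((B**2 + B**2) + 2))/B = (B + (2*B**2 + 2))/B = (B + (2 + 2*B**2))/B = (2 + B + 2*B**2)/B)
l(O) = -7 - 28*O**2 - 21*O - 14/(O + 2*O**2) (l(O) = -7*(O + (1 + 2*((O**2 + O*O) + O) + 2/((O**2 + O*O) + O))) = -7*(O + (1 + 2*((O**2 + O**2) + O) + 2/((O**2 + O**2) + O))) = -7*(O + (1 + 2*(2*O**2 + O) + 2/(2*O**2 + O))) = -7*(O + (1 + 2*(O + 2*O**2) + 2/(O + 2*O**2))) = -7*(O + (1 + (2*O + 4*O**2) + 2/(O + 2*O**2))) = -7*(O + (1 + 2*O + 2/(O + 2*O**2) + 4*O**2)) = -7*(1 + 2/(O + 2*O**2) + 3*O + 4*O**2) = -7 - 28*O**2 - 21*O - 14/(O + 2*O**2))
(l(-2 - 1*2) - 65)*4 = (7*(-2 - (-2 - 1*2) - 10*(-2 - 1*2)**3 - 8*(-2 - 1*2)**4 - 5*(-2 - 1*2)**2)/((-2 - 1*2)*(1 + 2*(-2 - 1*2))) - 65)*4 = (7*(-2 - (-2 - 2) - 10*(-2 - 2)**3 - 8*(-2 - 2)**4 - 5*(-2 - 2)**2)/((-2 - 2)*(1 + 2*(-2 - 2))) - 65)*4 = (7*(-2 - 1*(-4) - 10*(-4)**3 - 8*(-4)**4 - 5*(-4)**2)/(-4*(1 + 2*(-4))) - 65)*4 = (7*(-1/4)*(-2 + 4 - 10*(-64) - 8*256 - 5*16)/(1 - 8) - 65)*4 = (7*(-1/4)*(-2 + 4 + 640 - 2048 - 80)/(-7) - 65)*4 = (7*(-1/4)*(-1/7)*(-1486) - 65)*4 = (-743/2 - 65)*4 = -873/2*4 = -1746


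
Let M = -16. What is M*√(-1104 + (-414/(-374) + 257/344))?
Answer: -4*I*√1140195225290/8041 ≈ -531.18*I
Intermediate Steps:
M*√(-1104 + (-414/(-374) + 257/344)) = -16*√(-1104 + (-414/(-374) + 257/344)) = -16*√(-1104 + (-414*(-1/374) + 257*(1/344))) = -16*√(-1104 + (207/187 + 257/344)) = -16*√(-1104 + 119267/64328) = -4*I*√1140195225290/8041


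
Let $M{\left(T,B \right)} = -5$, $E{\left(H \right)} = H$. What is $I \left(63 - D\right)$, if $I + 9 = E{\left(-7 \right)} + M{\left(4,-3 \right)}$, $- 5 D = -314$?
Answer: $- \frac{21}{5} \approx -4.2$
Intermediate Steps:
$D = \frac{314}{5}$ ($D = \left(- \frac{1}{5}\right) \left(-314\right) = \frac{314}{5} \approx 62.8$)
$I = -21$ ($I = -9 - 12 = -21$)
$I \left(63 - D\right) = - 21 \left(63 - \frac{314}{5}\right) = \left(-21\right) \frac{1}{5} = - \frac{21}{5}$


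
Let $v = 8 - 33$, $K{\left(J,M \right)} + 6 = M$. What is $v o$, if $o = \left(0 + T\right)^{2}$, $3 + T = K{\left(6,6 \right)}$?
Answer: $-225$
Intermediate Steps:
$K{\left(J,M \right)} = -6 + M$
$T = -3$ ($T = -3 + \left(-6 + 6\right) = -3 + 0 = -3$)
$v = -25$ ($v = 8 - 33 = -25$)
$o = 9$ ($o = \left(0 - 3\right)^{2} = \left(-3\right)^{2} = 9$)
$v o = \left(-25\right) 9 = -225$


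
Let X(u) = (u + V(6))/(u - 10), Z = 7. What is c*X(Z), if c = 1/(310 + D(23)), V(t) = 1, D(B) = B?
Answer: -8/999 ≈ -0.0080080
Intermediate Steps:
c = 1/333 (c = 1/(310 + 23) = 1/333 ≈ 0.0030030)
X(u) = (1 + u)/(-10 + u) (X(u) = (u + 1)/(u - 10) = (1 + u)/(-10 + u))
c*X(Z) = ((1 + 7)/(-10 + 7))/333 = (8/(-3))/333 = (-1/3*8)/333 = (1/333)*(-8/3) = -8/999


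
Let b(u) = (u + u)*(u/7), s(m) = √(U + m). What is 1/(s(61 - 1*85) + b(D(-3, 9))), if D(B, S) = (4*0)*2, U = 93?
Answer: √69/69 ≈ 0.12039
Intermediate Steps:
D(B, S) = 0 (D(B, S) = 0*2 = 0)
s(m) = √(93 + m)
b(u) = 2*u²/7 (b(u) = (2*u)*(u*(⅐)) = (2*u)*(u/7) = 2*u²/7)
1/(s(61 - 1*85) + b(D(-3, 9))) = 1/(√(93 + (61 - 1*85)) + (2/7)*0²) = 1/(√(93 + (61 - 85)) + (2/7)*0) = 1/(√(93 - 24) + 0) = 1/(√69 + 0) = 1/(√69) = √69/69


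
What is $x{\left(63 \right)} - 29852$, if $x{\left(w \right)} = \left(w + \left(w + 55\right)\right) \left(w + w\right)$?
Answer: $-7046$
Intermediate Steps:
$x{\left(w \right)} = 2 w \left(55 + 2 w\right)$ ($x{\left(w \right)} = \left(w + \left(55 + w\right)\right) 2 w = \left(55 + 2 w\right) 2 w = 2 w \left(55 + 2 w\right)$)
$x{\left(63 \right)} - 29852 = 2 \cdot 63 \left(55 + 2 \cdot 63\right) - 29852 = 2 \cdot 63 \left(55 + 126\right) - 29852 = 2 \cdot 63 \cdot 181 - 29852 = 22806 - 29852 = -7046$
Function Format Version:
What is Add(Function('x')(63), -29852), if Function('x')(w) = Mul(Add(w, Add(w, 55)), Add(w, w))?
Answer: -7046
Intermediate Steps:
Function('x')(w) = Mul(2, w, Add(55, Mul(2, w))) (Function('x')(w) = Mul(Add(w, Add(55, w)), Mul(2, w)) = Mul(Add(55, Mul(2, w)), Mul(2, w)) = Mul(2, w, Add(55, Mul(2, w))))
Add(Function('x')(63), -29852) = Add(Mul(2, 63, Add(55, Mul(2, 63))), -29852) = Add(Mul(2, 63, Add(55, 126)), -29852) = Add(Mul(2, 63, 181), -29852) = Add(22806, -29852) = -7046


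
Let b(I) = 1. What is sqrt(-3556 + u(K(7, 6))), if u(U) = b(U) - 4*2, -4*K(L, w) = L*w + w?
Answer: I*sqrt(3563) ≈ 59.691*I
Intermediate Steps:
K(L, w) = -w/4 - L*w/4 (K(L, w) = -(L*w + w)/4 = -(w + L*w)/4 = -w/4 - L*w/4)
u(U) = -7 (u(U) = 1 - 4*2 = 1 - 1*8 = 1 - 8 = -7)
sqrt(-3556 + u(K(7, 6))) = sqrt(-3556 - 7) = sqrt(-3563) = I*sqrt(3563)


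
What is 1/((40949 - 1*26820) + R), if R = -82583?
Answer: -1/68454 ≈ -1.4608e-5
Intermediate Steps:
1/((40949 - 1*26820) + R) = 1/((40949 - 1*26820) - 82583) = 1/((40949 - 26820) - 82583) = 1/(14129 - 82583) = 1/(-68454) = -1/68454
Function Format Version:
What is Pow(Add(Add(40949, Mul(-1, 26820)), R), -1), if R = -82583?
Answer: Rational(-1, 68454) ≈ -1.4608e-5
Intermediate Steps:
Pow(Add(Add(40949, Mul(-1, 26820)), R), -1) = Pow(Add(Add(40949, Mul(-1, 26820)), -82583), -1) = Pow(Add(Add(40949, -26820), -82583), -1) = Pow(Add(14129, -82583), -1) = Pow(-68454, -1) = Rational(-1, 68454)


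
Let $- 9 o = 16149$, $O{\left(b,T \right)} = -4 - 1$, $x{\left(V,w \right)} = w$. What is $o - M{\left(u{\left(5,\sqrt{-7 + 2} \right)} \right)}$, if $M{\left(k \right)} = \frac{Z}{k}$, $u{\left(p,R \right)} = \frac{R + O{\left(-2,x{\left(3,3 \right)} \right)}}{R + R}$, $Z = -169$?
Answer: $-1738 - \frac{169 i \sqrt{5}}{3} \approx -1738.0 - 125.97 i$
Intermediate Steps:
$O{\left(b,T \right)} = -5$
$o = - \frac{5383}{3}$ ($o = \left(- \frac{1}{9}\right) 16149 = - \frac{5383}{3} \approx -1794.3$)
$u{\left(p,R \right)} = \frac{-5 + R}{2 R}$ ($u{\left(p,R \right)} = \frac{R - 5}{R + R} = \frac{-5 + R}{2 R}$)
$M{\left(k \right)} = - \frac{169}{k}$
$o - M{\left(u{\left(5,\sqrt{-7 + 2} \right)} \right)} = - \frac{5383}{3} - - \frac{169}{\frac{1}{2} \frac{1}{\sqrt{-7 + 2}} \left(-5 + \sqrt{-7 + 2}\right)} = - \frac{5383}{3} - - \frac{169}{\frac{1}{2} \frac{1}{\sqrt{-5}} \left(-5 + \sqrt{-5}\right)} = - \frac{5383}{3} - - \frac{169}{\frac{1}{2} \frac{1}{i \sqrt{5}} \left(-5 + i \sqrt{5}\right)} = - \frac{5383}{3} - - \frac{169}{\frac{1}{2} \left(- \frac{i \sqrt{5}}{5}\right) \left(-5 + i \sqrt{5}\right)} = - \frac{5383}{3} - - \frac{169}{\left(- \frac{1}{10}\right) i \sqrt{5} \left(-5 + i \sqrt{5}\right)} = - \frac{5383}{3} - - 169 \frac{2 i \sqrt{5}}{-5 + i \sqrt{5}} = - \frac{5383}{3} - - \frac{338 i \sqrt{5}}{-5 + i \sqrt{5}} = - \frac{5383}{3} + \frac{338 i \sqrt{5}}{-5 + i \sqrt{5}}$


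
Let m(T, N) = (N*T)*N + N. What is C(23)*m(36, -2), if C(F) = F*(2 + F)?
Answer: 81650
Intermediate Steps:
m(T, N) = N + T*N² (m(T, N) = T*N² + N = N + T*N²)
C(23)*m(36, -2) = (23*(2 + 23))*(-2*(1 - 2*36)) = (23*25)*(-2*(1 - 72)) = 575*(-2*(-71)) = 575*142 = 81650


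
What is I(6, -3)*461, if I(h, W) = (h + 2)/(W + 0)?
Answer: -3688/3 ≈ -1229.3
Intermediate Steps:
I(h, W) = (2 + h)/W
I(6, -3)*461 = ((2 + 6)/(-3))*461 = -⅓*8*461 = -8/3*461 = -3688/3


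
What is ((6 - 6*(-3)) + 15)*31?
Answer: 1209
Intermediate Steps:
((6 - 6*(-3)) + 15)*31 = ((6 + 18) + 15)*31 = (24 + 15)*31 = 39*31 = 1209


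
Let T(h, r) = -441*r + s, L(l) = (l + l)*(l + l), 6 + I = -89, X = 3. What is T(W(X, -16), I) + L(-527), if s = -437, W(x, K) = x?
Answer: 1152374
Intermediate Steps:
I = -95 (I = -6 - 89 = -95)
L(l) = 4*l² (L(l) = (2*l)*(2*l) = 4*l²)
T(h, r) = -437 - 441*r (T(h, r) = -441*r - 437 = -437 - 441*r)
T(W(X, -16), I) + L(-527) = (-437 - 441*(-95)) + 4*(-527)² = (-437 + 41895) + 4*277729 = 41458 + 1110916 = 1152374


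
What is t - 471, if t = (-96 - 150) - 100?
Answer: -817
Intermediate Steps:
t = -346 (t = -246 - 100 = -346)
t - 471 = -346 - 471 = -817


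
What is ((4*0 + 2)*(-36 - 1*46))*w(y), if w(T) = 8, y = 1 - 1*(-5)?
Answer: -1312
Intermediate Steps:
y = 6 (y = 1 + 5 = 6)
((4*0 + 2)*(-36 - 1*46))*w(y) = ((4*0 + 2)*(-36 - 1*46))*8 = ((0 + 2)*(-36 - 46))*8 = (2*(-82))*8 = -164*8 = -1312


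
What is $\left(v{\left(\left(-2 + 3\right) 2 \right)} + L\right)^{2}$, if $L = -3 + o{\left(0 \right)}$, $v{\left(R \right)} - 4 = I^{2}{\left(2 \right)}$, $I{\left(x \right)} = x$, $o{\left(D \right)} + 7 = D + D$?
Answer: $4$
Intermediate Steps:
$o{\left(D \right)} = -7 + 2 D$ ($o{\left(D \right)} = -7 + \left(D + D\right) = -7 + 2 D$)
$v{\left(R \right)} = 8$ ($v{\left(R \right)} = 4 + 2^{2} = 4 + 4 = 8$)
$L = -10$ ($L = -3 + \left(-7 + 2 \cdot 0\right) = -3 + \left(-7 + 0\right) = -3 - 7 = -10$)
$\left(v{\left(\left(-2 + 3\right) 2 \right)} + L\right)^{2} = \left(8 - 10\right)^{2} = \left(-2\right)^{2} = 4$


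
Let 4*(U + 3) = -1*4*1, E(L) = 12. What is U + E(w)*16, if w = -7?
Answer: 188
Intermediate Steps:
U = -4 (U = -3 + (-1*4*1)/4 = -3 + (-4*1)/4 = -3 + (¼)*(-4) = -3 - 1 = -4)
U + E(w)*16 = -4 + 12*16 = -4 + 192 = 188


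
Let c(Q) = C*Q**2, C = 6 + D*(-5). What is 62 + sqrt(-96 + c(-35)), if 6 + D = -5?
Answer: 62 + sqrt(74629) ≈ 335.18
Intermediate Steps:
D = -11 (D = -6 - 5 = -11)
C = 61 (C = 6 - 11*(-5) = 6 + 55 = 61)
c(Q) = 61*Q**2
62 + sqrt(-96 + c(-35)) = 62 + sqrt(-96 + 61*(-35)**2) = 62 + sqrt(-96 + 61*1225) = 62 + sqrt(-96 + 74725) = 62 + sqrt(74629)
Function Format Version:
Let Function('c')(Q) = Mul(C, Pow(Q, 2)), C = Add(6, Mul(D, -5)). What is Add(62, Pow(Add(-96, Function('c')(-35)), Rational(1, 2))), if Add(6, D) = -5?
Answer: Add(62, Pow(74629, Rational(1, 2))) ≈ 335.18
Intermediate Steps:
D = -11 (D = Add(-6, -5) = -11)
C = 61 (C = Add(6, Mul(-11, -5)) = Add(6, 55) = 61)
Function('c')(Q) = Mul(61, Pow(Q, 2))
Add(62, Pow(Add(-96, Function('c')(-35)), Rational(1, 2))) = Add(62, Pow(Add(-96, Mul(61, Pow(-35, 2))), Rational(1, 2))) = Add(62, Pow(Add(-96, Mul(61, 1225)), Rational(1, 2))) = Add(62, Pow(Add(-96, 74725), Rational(1, 2))) = Add(62, Pow(74629, Rational(1, 2)))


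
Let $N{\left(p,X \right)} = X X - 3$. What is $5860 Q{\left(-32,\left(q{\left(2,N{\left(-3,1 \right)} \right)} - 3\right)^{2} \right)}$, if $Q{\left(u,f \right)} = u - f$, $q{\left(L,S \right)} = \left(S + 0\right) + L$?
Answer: $-240260$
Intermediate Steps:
$N{\left(p,X \right)} = -3 + X^{2}$ ($N{\left(p,X \right)} = X^{2} - 3 = -3 + X^{2}$)
$q{\left(L,S \right)} = L + S$ ($q{\left(L,S \right)} = S + L = L + S$)
$5860 Q{\left(-32,\left(q{\left(2,N{\left(-3,1 \right)} \right)} - 3\right)^{2} \right)} = 5860 \left(-32 - \left(\left(2 - \left(3 - 1^{2}\right)\right) - 3\right)^{2}\right) = 5860 \left(-32 - \left(\left(2 + \left(-3 + 1\right)\right) - 3\right)^{2}\right) = 5860 \left(-32 - \left(\left(2 - 2\right) - 3\right)^{2}\right) = 5860 \left(-32 - \left(0 - 3\right)^{2}\right) = 5860 \left(-32 - \left(-3\right)^{2}\right) = 5860 \left(-32 - 9\right) = 5860 \left(-41\right) = -240260$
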